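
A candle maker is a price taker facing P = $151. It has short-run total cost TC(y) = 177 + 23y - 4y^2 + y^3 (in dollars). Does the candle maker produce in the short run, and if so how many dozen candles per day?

Produce at y = 8

Strip out fixed cost: VC = 23y - 4y^2 + y^3. Then AVC = 23 - 4y + y^2 and MC = 23 - 8y + 3y^2.
AVC is minimized where dAVC/dy = -4 + 2y = 0, at y = 2; min AVC = 23 - 4·2 + 2^2 = $19.
P = $151 exceeds min AVC = $19, so the firm stays open.
Solving P = MC: -128 - 8y + 3y^2 = 0 ⇒ y = -16/3 or 8. On the upward-sloping branch, y* = 8.
Check: AVC at y = 8 is $55 ≤ P, so revenue covers variable cost.
Profit = P·y − TC = 151·8 − 617 = $591.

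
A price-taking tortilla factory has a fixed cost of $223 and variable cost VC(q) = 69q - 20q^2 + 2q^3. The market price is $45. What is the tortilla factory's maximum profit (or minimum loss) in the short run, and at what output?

AVC = 69 - 20q + 2q^2 has its minimum $19 at q = 5; price $45 clears that bar, so the firm operates.
MC = 69 - 40q + 6q^2. Setting P = MC and taking the root on the rising branch gives q* = 6.
TR = 45·6 = 270. TC = 223 + 126 = 349. Profit = 270 − 349 = -$79.
By producing, the firm covers all variable cost plus $144 of fixed cost; shutting down would lose the full $223.

Profit = -$79 at q = 6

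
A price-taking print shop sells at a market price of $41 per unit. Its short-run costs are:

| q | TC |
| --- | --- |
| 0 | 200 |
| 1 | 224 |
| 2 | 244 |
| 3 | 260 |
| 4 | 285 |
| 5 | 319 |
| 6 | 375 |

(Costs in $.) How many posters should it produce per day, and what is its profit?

q = 5; profit = -$114

Compute π = P·q − TC at each output: q=0: -200; q=1: -183; q=2: -162; q=3: -137; q=4: -121; q=5: -114; q=6: -129.
Profit is maximized at q = 5. AVC there is 119/5 = $23.80 ≤ P, so producing beats shutting down (which would give -$200).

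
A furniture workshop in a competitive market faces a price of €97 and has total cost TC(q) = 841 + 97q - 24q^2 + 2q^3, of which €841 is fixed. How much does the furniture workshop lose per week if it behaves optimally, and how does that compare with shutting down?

AVC = 97 - 24q + 2q^2 has its minimum €25 at q = 6; price €97 clears that bar, so the firm operates.
With MC = 97 - 48q + 6q^2, P = MC on the upward-sloping part at q* = 8.
TR = 97·8 = 776. TC = 841 + 264 = 1105. Profit = 776 − 1105 = -€329.
By producing, the firm covers all variable cost plus €512 of fixed cost; shutting down would lose the full €841.

Profit = -€329 at q = 8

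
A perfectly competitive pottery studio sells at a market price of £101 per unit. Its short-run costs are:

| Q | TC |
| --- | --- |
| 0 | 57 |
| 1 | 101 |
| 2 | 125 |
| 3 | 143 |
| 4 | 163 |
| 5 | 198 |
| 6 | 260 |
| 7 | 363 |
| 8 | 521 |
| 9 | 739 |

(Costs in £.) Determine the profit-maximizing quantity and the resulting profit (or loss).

Compute π = P·Q − TC at each output: Q=0: -57; Q=1: 0; Q=2: 77; Q=3: 160; Q=4: 241; Q=5: 307; Q=6: 346; Q=7: 344; Q=8: 287; Q=9: 170.
Profit is maximized at Q = 6. AVC there is 203/6 = £33.83 ≤ P, so producing beats shutting down (which would give -£57).

Q = 6; profit = £346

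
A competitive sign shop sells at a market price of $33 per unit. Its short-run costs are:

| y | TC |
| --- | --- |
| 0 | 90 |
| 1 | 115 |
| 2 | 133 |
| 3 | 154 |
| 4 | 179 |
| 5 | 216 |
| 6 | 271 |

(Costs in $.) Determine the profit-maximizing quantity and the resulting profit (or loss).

Compute π = P·y − TC at each output: y=0: -90; y=1: -82; y=2: -67; y=3: -55; y=4: -47; y=5: -51; y=6: -73.
Profit is maximized at y = 4. AVC there is 89/4 = $22.25 ≤ P, so producing beats shutting down (which would give -$90).

y = 4; profit = -$47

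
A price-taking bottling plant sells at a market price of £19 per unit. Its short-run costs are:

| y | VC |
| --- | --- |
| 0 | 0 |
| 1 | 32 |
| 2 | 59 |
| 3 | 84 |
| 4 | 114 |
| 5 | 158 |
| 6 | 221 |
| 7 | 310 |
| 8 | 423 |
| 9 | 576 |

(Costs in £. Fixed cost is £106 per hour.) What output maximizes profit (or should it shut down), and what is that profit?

y = 0 (shut down); profit = -£106

Profit at each row (π = 19y − TC): y=0: -106; y=1: -119; y=2: -127; y=3: -133; y=4: -144; y=5: -169; y=6: -213; y=7: -283; y=8: -377; y=9: -511.
Profit is highest at y = 0. Equivalently, the lowest AVC in the table is 84/3 ≈ £28 at y = 3, and P = £19 falls below it — price never covers variable cost, so the firm shuts down and loses only its fixed cost.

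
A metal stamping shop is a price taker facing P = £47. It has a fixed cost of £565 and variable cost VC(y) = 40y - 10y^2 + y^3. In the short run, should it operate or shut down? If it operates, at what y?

Produce at y = 7

Strip out fixed cost: VC = 40y - 10y^2 + y^3. Then AVC = 40 - 10y + y^2 and MC = 40 - 20y + 3y^2.
AVC is minimized where dAVC/dy = -10 + 2y = 0, at y = 5; min AVC = 40 - 10·5 + 5^2 = £15.
Because £47 ≥ £15, revenue can cover variable cost; the firm operates.
P = MC gives -7 - 20y + 3y^2 = 0, with roots -1/3 and 7. Take the larger (rising MC): y* = 7.
Check: AVC at y = 7 is £19 ≤ P, so revenue covers variable cost.
Profit = P·y − TC = 47·7 − 698 = -£369, a loss, but smaller than the £565 fixed cost the firm would lose by shutting down.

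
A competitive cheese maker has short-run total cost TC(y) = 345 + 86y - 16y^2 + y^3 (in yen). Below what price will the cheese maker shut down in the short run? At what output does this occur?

The shutdown price is the minimum of AVC. VC = 86y - 16y^2 + y^3, so AVC = 86 - 16y + y^2.
dAVC/dy = -16 + 2y = 0 gives y = 8. min AVC = 86 - 16·8 + 8^2 = 22.
The firm shuts down for any P below ¥22.

¥22 per unit, at y = 8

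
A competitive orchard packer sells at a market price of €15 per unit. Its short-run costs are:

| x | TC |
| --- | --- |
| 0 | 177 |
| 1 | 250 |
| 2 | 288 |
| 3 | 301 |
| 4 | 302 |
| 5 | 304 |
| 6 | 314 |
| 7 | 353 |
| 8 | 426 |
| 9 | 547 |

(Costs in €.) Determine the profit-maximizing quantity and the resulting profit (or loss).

Compute π = P·x − TC at each output: x=0: -177; x=1: -235; x=2: -258; x=3: -256; x=4: -242; x=5: -229; x=6: -224; x=7: -248; x=8: -306; x=9: -412.
Profit is highest at x = 0. Equivalently, the lowest AVC in the table is 137/6 ≈ €22.83 at x = 6, and P = €15 falls below it — price never covers variable cost, so the firm shuts down and loses only its fixed cost.

x = 0 (shut down); profit = -€177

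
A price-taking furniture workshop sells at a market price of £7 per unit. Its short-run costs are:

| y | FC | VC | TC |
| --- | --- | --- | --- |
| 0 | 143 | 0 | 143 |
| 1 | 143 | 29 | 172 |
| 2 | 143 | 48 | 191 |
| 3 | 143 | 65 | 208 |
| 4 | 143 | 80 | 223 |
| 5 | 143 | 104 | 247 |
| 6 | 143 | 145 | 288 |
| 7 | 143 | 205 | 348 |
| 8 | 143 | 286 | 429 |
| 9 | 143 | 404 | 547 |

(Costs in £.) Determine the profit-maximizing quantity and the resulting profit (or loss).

y = 0 (shut down); profit = -£143

Compute π = P·y − TC at each output: y=0: -143; y=1: -165; y=2: -177; y=3: -187; y=4: -195; y=5: -212; y=6: -246; y=7: -299; y=8: -373; y=9: -484.
Profit is highest at y = 0. Equivalently, the lowest AVC in the table is 80/4 ≈ £20 at y = 4, and P = £7 falls below it — price never covers variable cost, so the firm shuts down and loses only its fixed cost.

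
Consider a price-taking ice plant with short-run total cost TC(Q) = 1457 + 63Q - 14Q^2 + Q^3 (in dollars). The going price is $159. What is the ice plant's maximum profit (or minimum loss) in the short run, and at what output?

Profit = -$17 at Q = 12

AVC = 63 - 14Q + Q^2; min AVC = $14 at Q = 7. Since P = $159 ≥ min AVC, the firm produces.
With MC = 63 - 28Q + 3Q^2, P = MC on the upward-sloping part at Q* = 12.
TR = 159·12 = 1908. TC = 1457 + 468 = 1925. Profit = 1908 − 1925 = -$17.
By producing, the firm covers all variable cost plus $1440 of fixed cost; shutting down would lose the full $1457.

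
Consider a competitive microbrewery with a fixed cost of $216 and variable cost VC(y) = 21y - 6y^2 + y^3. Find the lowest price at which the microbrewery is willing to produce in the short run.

$12 per unit

The shutdown price is the minimum of AVC. VC = 21y - 6y^2 + y^3, so AVC = 21 - 6y + y^2.
At the minimum of AVC, MC = AVC. MC = 21 - 12y + 3y^2; setting MC = AVC gives 2y^2 - 6y = 0, so y = 3. min AVC = 12.
For P < $12 the firm produces nothing.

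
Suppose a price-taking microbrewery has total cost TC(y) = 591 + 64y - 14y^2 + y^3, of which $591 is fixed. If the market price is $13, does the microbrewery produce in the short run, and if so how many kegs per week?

Shut down

Variable cost is VC = 64y - 14y^2 + y^3, so AVC = VC/y = 64 - 14y + y^2 and MC = dTC/dy = 64 - 28y + 3y^2.
AVC hits its minimum where MC = AVC, at y = 7, giving min AVC = 64 - 14·7 + 7^2 = $15.
With P < min AVC ($13 < $15), every unit sold adds to the loss.
Best response: produce nothing and absorb the $591 fixed cost.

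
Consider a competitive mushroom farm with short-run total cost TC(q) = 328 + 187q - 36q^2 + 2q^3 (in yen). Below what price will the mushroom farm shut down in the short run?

¥25 per unit

The shutdown price is the minimum of AVC. VC = 187q - 36q^2 + 2q^3, so AVC = 187 - 36q + 2q^2.
At the minimum of AVC, MC = AVC. MC = 187 - 72q + 6q^2; setting MC = AVC gives 4q^2 - 36q = 0, so q = 9. min AVC = 25.
So the shutdown price is ¥25.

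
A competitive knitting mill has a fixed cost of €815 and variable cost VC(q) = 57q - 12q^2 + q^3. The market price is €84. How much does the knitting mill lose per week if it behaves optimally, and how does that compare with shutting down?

AVC = 57 - 12q + q^2 has its minimum €21 at q = 6; price €84 clears that bar, so the firm operates.
With MC = 57 - 24q + 3q^2, P = MC on the upward-sloping part at q* = 9.
TR = 84·9 = 756. TC = 815 + 270 = 1085. Profit = 756 − 1085 = -€329.
By producing, the firm covers all variable cost plus €486 of fixed cost; shutting down would lose the full €815.

Profit = -€329 at q = 9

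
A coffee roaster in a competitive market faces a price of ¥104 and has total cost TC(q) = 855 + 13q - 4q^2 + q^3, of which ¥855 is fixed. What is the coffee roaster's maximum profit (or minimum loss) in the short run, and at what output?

AVC = 13 - 4q + q^2; min AVC = ¥9 at q = 2. Since P = ¥104 ≥ min AVC, the firm produces.
MC = 13 - 8q + 3q^2. Setting P = MC and taking the root on the rising branch gives q* = 7.
TR = 104·7 = 728. TC = 855 + 238 = 1093. Profit = 728 − 1093 = -¥365.
Shutting down would mean losing the fixed cost of ¥855, so operating at a loss of ¥365 is better by ¥490.

Profit = -¥365 at q = 7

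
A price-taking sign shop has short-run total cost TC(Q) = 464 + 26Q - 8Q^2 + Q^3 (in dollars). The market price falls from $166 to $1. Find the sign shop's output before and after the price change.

Output falls from 10 to 0 (the firm shuts down)

MC = 26 - 16Q + 3Q^2; the shutdown threshold is min AVC = $10 (at Q = 4).
With P = $166 above the shutdown price, P = MC gives Q = 10.
At P = $1 < min AVC = $10, price no longer covers variable cost at any output, so the firm shuts down: Q = 0.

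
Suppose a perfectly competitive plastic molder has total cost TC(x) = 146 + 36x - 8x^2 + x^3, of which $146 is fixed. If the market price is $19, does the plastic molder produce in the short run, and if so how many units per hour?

Variable cost is VC = 36x - 8x^2 + x^3, so AVC = VC/x = 36 - 8x + x^2 and MC = dTC/dx = 36 - 16x + 3x^2.
AVC hits its minimum where MC = AVC, at x = 4, giving min AVC = 36 - 8·4 + 4^2 = $20.
Since P = $19 < min AVC = $20, price fails to cover variable cost at any output.
Shutting down limits the loss to fixed cost, $146.

Shut down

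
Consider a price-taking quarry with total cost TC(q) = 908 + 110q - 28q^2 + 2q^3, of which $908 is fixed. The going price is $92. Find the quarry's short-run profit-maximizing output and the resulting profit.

Profit = -$260 at q = 9

AVC = 110 - 28q + 2q^2; min AVC = $12 at q = 7. Since P = $92 ≥ min AVC, the firm produces.
MC = 110 - 56q + 6q^2. Setting P = MC and taking the root on the rising branch gives q* = 9.
TR = 92·9 = 828. TC = 908 + 180 = 1088. Profit = 828 − 1088 = -$260.
By producing, the firm covers all variable cost plus $648 of fixed cost; shutting down would lose the full $908.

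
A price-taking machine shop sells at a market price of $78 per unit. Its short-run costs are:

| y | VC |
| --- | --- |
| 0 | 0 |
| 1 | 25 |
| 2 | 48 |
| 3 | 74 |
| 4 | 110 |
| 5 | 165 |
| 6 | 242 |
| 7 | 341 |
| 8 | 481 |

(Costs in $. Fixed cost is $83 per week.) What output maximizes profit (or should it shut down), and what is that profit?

Tabulate TR − TC: y=0: -83; y=1: -30; y=2: 25; y=3: 77; y=4: 119; y=5: 142; y=6: 143; y=7: 122; y=8: 60.
Profit is maximized at y = 6. AVC there is 242/6 = $40.33 ≤ P, so producing beats shutting down (which would give -$83).

y = 6; profit = $143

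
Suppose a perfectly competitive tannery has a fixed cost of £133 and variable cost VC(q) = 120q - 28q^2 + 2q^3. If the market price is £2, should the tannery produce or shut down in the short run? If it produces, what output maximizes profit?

From TC, MC = TC'(q) = 120 - 56q + 6q^2 and AVC = VC/q = 120 - 28q + 2q^2.
AVC is minimized where dAVC/dq = -28 + 4q = 0, at q = 7; min AVC = 120 - 28·7 + 2·7^2 = £22.
P = £2 lies below min AVC = £22; no output level covers variable cost.
The firm minimizes its loss by shutting down and losing only its fixed cost of £133.

Shut down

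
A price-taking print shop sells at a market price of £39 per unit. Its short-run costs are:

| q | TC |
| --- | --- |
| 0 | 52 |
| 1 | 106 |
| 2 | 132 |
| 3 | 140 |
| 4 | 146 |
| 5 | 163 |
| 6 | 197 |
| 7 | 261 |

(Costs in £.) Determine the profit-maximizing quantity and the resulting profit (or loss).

q = 6; profit = £37

Profit at each row (π = 39q − TC): q=0: -52; q=1: -67; q=2: -54; q=3: -23; q=4: 10; q=5: 32; q=6: 37; q=7: 12.
Profit is maximized at q = 6. AVC there is 145/6 = £24.17 ≤ P, so producing beats shutting down (which would give -£52).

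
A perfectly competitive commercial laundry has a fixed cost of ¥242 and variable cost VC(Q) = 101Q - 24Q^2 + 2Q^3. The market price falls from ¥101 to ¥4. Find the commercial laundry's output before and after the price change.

Output falls from 8 to 0 (the firm shuts down)

MC = 101 - 48Q + 6Q^2; the shutdown threshold is min AVC = ¥29 (at Q = 6).
With P = ¥101 above the shutdown price, P = MC gives Q = 8.
At P = ¥4 < min AVC = ¥29, price no longer covers variable cost at any output, so the firm shuts down: Q = 0.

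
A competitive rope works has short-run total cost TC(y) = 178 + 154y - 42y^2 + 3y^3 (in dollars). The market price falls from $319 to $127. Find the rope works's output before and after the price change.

MC = 154 - 84y + 9y^2; the shutdown threshold is min AVC = $7 (at y = 7).
At P = $319 ≥ min AVC, set P = MC on the rising branch: y = 11.
At P = $127 ≥ min AVC, set P = MC: y = 9. The firm stays open but cuts output.

Output falls from 11 to 9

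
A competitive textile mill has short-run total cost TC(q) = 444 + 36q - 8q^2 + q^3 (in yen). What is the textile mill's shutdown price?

¥20 per unit

The shutdown price is the minimum of AVC. VC = 36q - 8q^2 + q^3, so AVC = 36 - 8q + q^2.
At the minimum of AVC, MC = AVC. MC = 36 - 16q + 3q^2; setting MC = AVC gives 2q^2 - 8q = 0, so q = 4. min AVC = 20.
So the shutdown price is ¥20.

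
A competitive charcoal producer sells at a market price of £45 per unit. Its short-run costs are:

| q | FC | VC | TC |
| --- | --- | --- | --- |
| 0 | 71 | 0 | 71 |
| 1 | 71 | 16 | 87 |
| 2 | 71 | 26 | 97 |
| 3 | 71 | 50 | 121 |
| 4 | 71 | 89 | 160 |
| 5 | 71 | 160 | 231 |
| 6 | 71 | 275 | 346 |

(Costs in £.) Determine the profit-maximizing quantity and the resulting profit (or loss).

q = 4; profit = £20

Tabulate TR − TC: q=0: -71; q=1: -42; q=2: -7; q=3: 14; q=4: 20; q=5: -6; q=6: -76.
Profit is maximized at q = 4. AVC there is 89/4 = £22.25 ≤ P, so producing beats shutting down (which would give -£71).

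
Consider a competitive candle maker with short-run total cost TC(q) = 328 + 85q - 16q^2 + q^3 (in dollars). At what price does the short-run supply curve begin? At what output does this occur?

Short-run supply begins at min AVC. From VC = 85q - 16q^2 + q^3, AVC = 85 - 16q + q^2.
dAVC/dq = -16 + 2q = 0 gives q = 8. min AVC = 85 - 16·8 + 8^2 = 21.
The firm shuts down for any P below $21.

$21 per unit, at q = 8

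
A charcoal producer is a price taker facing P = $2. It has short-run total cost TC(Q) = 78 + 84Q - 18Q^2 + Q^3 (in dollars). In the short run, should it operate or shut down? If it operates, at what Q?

Shut down

Variable cost is VC = 84Q - 18Q^2 + Q^3, so AVC = VC/Q = 84 - 18Q + Q^2 and MC = dTC/dQ = 84 - 36Q + 3Q^2.
AVC is minimized where dAVC/dQ = -18 + 2Q = 0, at Q = 9; min AVC = 84 - 18·9 + 9^2 = $3.
P = $2 lies below min AVC = $3; no output level covers variable cost.
Best response: produce nothing and absorb the $78 fixed cost.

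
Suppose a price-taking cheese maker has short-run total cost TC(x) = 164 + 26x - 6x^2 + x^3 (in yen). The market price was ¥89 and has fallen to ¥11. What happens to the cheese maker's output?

MC = 26 - 12x + 3x^2; the shutdown threshold is min AVC = ¥17 (at x = 3).
With P = ¥89 above the shutdown price, P = MC gives x = 7.
At P = ¥11 < min AVC = ¥17, price no longer covers variable cost at any output, so the firm shuts down: x = 0.

Output falls from 7 to 0 (the firm shuts down)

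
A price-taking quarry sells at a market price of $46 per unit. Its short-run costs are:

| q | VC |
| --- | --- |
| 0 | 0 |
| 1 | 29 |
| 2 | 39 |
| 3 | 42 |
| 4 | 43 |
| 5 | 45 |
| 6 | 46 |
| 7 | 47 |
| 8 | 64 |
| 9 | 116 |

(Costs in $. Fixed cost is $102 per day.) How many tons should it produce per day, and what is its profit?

q = 8; profit = $202

Compute π = P·q − TC at each output: q=0: -102; q=1: -85; q=2: -49; q=3: -6; q=4: 39; q=5: 83; q=6: 128; q=7: 173; q=8: 202; q=9: 196.
Profit is maximized at q = 8. AVC there is 64/8 = $8 ≤ P, so producing beats shutting down (which would give -$102).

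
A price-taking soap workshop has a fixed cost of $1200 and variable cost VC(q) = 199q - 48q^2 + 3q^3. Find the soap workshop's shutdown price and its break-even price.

Shutdown price = $7; break-even price = $139

Shutdown price = min AVC. AVC = 199 - 48q + 3q^2, with vertex at q = 8 and minimum $7.
ATC = 1200/q + 199 - 48q + 3q^2. Setting dATC/dq = −1200/q^2 − 48 + 6q = 0 gives q = 10 (since 6·10^3 − 48·10^2 = 1200).
min ATC = 1200/10 + 199 − 48·10 + 3·10^2 = $139. That is the break-even price.
Between these two prices the firm operates at a loss; above $139 it earns a profit.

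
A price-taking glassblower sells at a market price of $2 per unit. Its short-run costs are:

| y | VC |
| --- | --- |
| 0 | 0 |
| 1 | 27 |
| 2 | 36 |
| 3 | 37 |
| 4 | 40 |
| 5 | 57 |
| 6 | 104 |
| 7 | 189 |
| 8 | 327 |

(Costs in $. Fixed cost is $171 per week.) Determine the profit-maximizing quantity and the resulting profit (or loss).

y = 0 (shut down); profit = -$171

Compute π = P·y − TC at each output: y=0: -171; y=1: -196; y=2: -203; y=3: -202; y=4: -203; y=5: -218; y=6: -263; y=7: -346; y=8: -482.
Profit is highest at y = 0. Equivalently, the lowest AVC in the table is 40/4 ≈ $10 at y = 4, and P = $2 falls below it — price never covers variable cost, so the firm shuts down and loses only its fixed cost.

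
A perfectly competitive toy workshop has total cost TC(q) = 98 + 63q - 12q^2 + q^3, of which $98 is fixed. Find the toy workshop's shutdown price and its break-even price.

Shutdown price = $27; break-even price = $42

AVC = 63 - 12q + q^2; minimized at q = 6, giving min AVC = $27. That is the shutdown price.
ATC = 98/q + 63 - 12q + q^2. Setting dATC/dq = −98/q^2 − 12 + 2q = 0 gives q = 7 (since 2·7^3 − 12·7^2 = 98).
min ATC = 98/7 + 63 − 12·7 + 7^2 = $42. That is the break-even price.
Between these two prices the firm operates at a loss; above $42 it earns a profit.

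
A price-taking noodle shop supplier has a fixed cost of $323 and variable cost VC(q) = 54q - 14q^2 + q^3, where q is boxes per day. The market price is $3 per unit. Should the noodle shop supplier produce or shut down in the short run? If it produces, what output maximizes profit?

Strip out fixed cost: VC = 54q - 14q^2 + q^3. Then AVC = 54 - 14q + q^2 and MC = 54 - 28q + 3q^2.
AVC is minimized where dAVC/dq = -14 + 2q = 0, at q = 7; min AVC = 54 - 14·7 + 7^2 = $5.
P = $3 lies below min AVC = $5; no output level covers variable cost.
Best response: produce nothing and absorb the $323 fixed cost.

Shut down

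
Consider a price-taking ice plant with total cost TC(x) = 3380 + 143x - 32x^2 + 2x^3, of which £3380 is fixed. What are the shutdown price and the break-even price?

AVC = 143 - 32x + 2x^2; minimized at x = 8, giving min AVC = £15. That is the shutdown price.
ATC = 3380/x + 143 - 32x + 2x^2. Setting dATC/dx = −3380/x^2 − 32 + 4x = 0 gives x = 13 (since 4·13^3 − 32·13^2 = 3380).
min ATC = 3380/13 + 143 − 32·13 + 2·13^2 = £325. That is the break-even price.
For £15 ≤ P < £325 the firm produces at a loss; below £15 it shuts down.

Shutdown price = £15; break-even price = £325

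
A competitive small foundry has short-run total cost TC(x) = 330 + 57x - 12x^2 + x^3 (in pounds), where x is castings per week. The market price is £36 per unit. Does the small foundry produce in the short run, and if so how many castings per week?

Variable cost is VC = 57x - 12x^2 + x^3, so AVC = VC/x = 57 - 12x + x^2 and MC = dTC/dx = 57 - 24x + 3x^2.
AVC hits its minimum where MC = AVC, at x = 6, giving min AVC = 57 - 12·6 + 6^2 = £21.
Since P = £36 ≥ min AVC = £21, price covers variable cost and the firm should produce.
Solving P = MC: 21 - 24x + 3x^2 = 0 ⇒ x = 1 or 7. On the upward-sloping branch, x* = 7.
Check: AVC at x = 7 is £22 ≤ P, so revenue covers variable cost.
Profit = P·x − TC = 36·7 − 484 = -£232, a loss, but smaller than the £330 fixed cost the firm would lose by shutting down.

Produce at x = 7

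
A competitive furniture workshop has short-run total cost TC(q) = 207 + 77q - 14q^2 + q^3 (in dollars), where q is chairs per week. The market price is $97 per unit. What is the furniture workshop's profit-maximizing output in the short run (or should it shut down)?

Produce at q = 10

Variable cost is VC = 77q - 14q^2 + q^3, so AVC = VC/q = 77 - 14q + q^2 and MC = dTC/dq = 77 - 28q + 3q^2.
AVC is minimized where dAVC/dq = -14 + 2q = 0, at q = 7; min AVC = 77 - 14·7 + 7^2 = $28.
P = $97 exceeds min AVC = $28, so the firm stays open.
Solving P = MC: -20 - 28q + 3q^2 = 0 ⇒ q = -2/3 or 10. On the upward-sloping branch, q* = 10.
Check: AVC at q = 10 is $37 ≤ P, so revenue covers variable cost.
Profit = P·q − TC = 97·10 − 577 = $393.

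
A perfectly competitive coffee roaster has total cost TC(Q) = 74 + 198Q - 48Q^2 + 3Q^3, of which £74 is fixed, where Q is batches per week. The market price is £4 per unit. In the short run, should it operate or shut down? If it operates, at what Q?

From TC, MC = TC'(Q) = 198 - 96Q + 9Q^2 and AVC = VC/Q = 198 - 48Q + 3Q^2.
AVC is minimized where dAVC/dQ = -48 + 6Q = 0, at Q = 8; min AVC = 198 - 48·8 + 3·8^2 = £6.
P = £4 lies below min AVC = £6; no output level covers variable cost.
Best response: produce nothing and absorb the £74 fixed cost.

Shut down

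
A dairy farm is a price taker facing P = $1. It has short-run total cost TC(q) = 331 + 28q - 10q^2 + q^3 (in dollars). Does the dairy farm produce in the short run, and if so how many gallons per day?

Shut down

Strip out fixed cost: VC = 28q - 10q^2 + q^3. Then AVC = 28 - 10q + q^2 and MC = 28 - 20q + 3q^2.
AVC is minimized where dAVC/dq = -10 + 2q = 0, at q = 5; min AVC = 28 - 10·5 + 5^2 = $3.
Since P = $1 < min AVC = $3, price fails to cover variable cost at any output.
Best response: produce nothing and absorb the $331 fixed cost.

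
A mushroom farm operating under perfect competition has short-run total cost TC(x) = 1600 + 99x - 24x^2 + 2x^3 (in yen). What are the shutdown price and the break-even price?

Shutdown price = ¥27; break-even price = ¥219

Shutdown price = min AVC. AVC = 99 - 24x + 2x^2, with vertex at x = 6 and minimum ¥27.
ATC = 1600/x + 99 - 24x + 2x^2. Setting dATC/dx = −1600/x^2 − 24 + 4x = 0 gives x = 10 (since 4·10^3 − 24·10^2 = 1600).
min ATC = 1600/10 + 99 − 24·10 + 2·10^2 = ¥219. That is the break-even price.
For ¥27 ≤ P < ¥219 the firm produces at a loss; below ¥27 it shuts down.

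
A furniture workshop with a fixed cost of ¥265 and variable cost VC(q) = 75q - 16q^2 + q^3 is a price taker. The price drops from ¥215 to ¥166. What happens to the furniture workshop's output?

MC = 75 - 32q + 3q^2; the shutdown threshold is min AVC = ¥11 (at q = 8).
With P = ¥215 above the shutdown price, P = MC gives q = 14.
At P = ¥166 ≥ min AVC, set P = MC: q = 13. The firm stays open but cuts output.

Output falls from 14 to 13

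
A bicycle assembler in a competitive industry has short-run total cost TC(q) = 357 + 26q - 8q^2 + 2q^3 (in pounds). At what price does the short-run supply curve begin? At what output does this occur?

£18 per unit, at q = 2

Short-run supply begins at min AVC. From VC = 26q - 8q^2 + 2q^3, AVC = 26 - 8q + 2q^2.
At the minimum of AVC, MC = AVC. MC = 26 - 16q + 6q^2; setting MC = AVC gives 4q^2 - 8q = 0, so q = 2. min AVC = 18.
So the shutdown price is £18.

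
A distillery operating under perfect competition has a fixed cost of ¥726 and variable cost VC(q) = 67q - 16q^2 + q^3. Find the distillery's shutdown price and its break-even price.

Shutdown price = ¥3; break-even price = ¥78

AVC = 67 - 16q + q^2; minimized at q = 8, giving min AVC = ¥3. That is the shutdown price.
ATC = 726/q + 67 - 16q + q^2. Setting dATC/dq = −726/q^2 − 16 + 2q = 0 gives q = 11 (since 2·11^3 − 16·11^2 = 726).
min ATC = 726/11 + 67 − 16·11 + 11^2 = ¥78. That is the break-even price.
Between these two prices the firm operates at a loss; above ¥78 it earns a profit.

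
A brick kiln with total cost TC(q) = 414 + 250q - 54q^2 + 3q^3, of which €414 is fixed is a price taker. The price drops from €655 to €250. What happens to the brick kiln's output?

AVC = 250 - 54q + 3q^2, minimized at q = 9 where min AVC = €7. MC = 250 - 108q + 9q^2.
At P = €655 ≥ min AVC, set P = MC on the rising branch: q = 15.
At P = €250 ≥ min AVC, set P = MC: q = 12. The firm stays open but cuts output.

Output falls from 15 to 12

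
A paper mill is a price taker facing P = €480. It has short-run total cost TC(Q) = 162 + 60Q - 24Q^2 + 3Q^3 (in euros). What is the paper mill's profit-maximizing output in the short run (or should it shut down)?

Produce at Q = 10

Variable cost is VC = 60Q - 24Q^2 + 3Q^3, so AVC = VC/Q = 60 - 24Q + 3Q^2 and MC = dTC/dQ = 60 - 48Q + 9Q^2.
The AVC parabola has its vertex at Q = 24/6 = 4, where AVC = 60 - 24·4 + 3·4^2 = €12.
Because €480 ≥ €12, revenue can cover variable cost; the firm operates.
Solving P = MC: -420 - 48Q + 9Q^2 = 0 ⇒ Q = -14/3 or 10. On the upward-sloping branch, Q* = 10.
Check: AVC at Q = 10 is €120 ≤ P, so revenue covers variable cost.
Profit = P·Q − TC = 480·10 − 1362 = €3438.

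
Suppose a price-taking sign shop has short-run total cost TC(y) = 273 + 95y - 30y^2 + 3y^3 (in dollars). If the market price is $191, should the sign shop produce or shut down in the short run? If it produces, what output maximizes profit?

Strip out fixed cost: VC = 95y - 30y^2 + 3y^3. Then AVC = 95 - 30y + 3y^2 and MC = 95 - 60y + 9y^2.
AVC hits its minimum where MC = AVC, at y = 5, giving min AVC = 95 - 30·5 + 3·5^2 = $20.
Since P = $191 ≥ min AVC = $20, price covers variable cost and the firm should produce.
Set P = MC: 191 = 95 - 60y + 9y^2 → -96 - 60y + 9y^2 = 0. The roots are y = -4/3 and y = 8; the profit-maximizing output is on the rising part of MC, so y* = 8.
Check: AVC at y = 8 is $47 ≤ P, so revenue covers variable cost.
Profit = P·y − TC = 191·8 − 649 = $879.

Produce at y = 8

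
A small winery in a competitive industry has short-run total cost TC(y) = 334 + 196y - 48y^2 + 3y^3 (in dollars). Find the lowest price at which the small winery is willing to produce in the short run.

The firm shuts down when price falls below the minimum of average variable cost. AVC = VC/y = 196 - 48y + 3y^2.
dAVC/dy = -48 + 6y = 0 gives y = 8. min AVC = 196 - 48·8 + 3·8^2 = 4.
For P < $4 the firm produces nothing.

$4 per unit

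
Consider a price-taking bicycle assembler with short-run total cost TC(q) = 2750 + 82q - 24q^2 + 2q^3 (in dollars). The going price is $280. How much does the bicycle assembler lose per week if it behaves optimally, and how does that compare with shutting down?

AVC = 82 - 24q + 2q^2; min AVC = $10 at q = 6. Since P = $280 ≥ min AVC, the firm produces.
MC = 82 - 48q + 6q^2. Setting P = MC and taking the root on the rising branch gives q* = 11.
TR = 280·11 = 3080. TC = 2750 + 660 = 3410. Profit = 3080 − 3410 = -$330.
That loss of $330 beats the $2750 the firm would lose by shutting down; producing recovers $2420 of fixed cost.

Profit = -$330 at q = 11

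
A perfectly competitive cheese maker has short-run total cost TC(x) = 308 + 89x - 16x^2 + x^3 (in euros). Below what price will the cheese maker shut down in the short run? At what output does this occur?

€25 per unit, at x = 8

The shutdown price is the minimum of AVC. VC = 89x - 16x^2 + x^3, so AVC = 89 - 16x + x^2.
dAVC/dx = -16 + 2x = 0 gives x = 8. min AVC = 89 - 16·8 + 8^2 = 25.
For P < €25 the firm produces nothing.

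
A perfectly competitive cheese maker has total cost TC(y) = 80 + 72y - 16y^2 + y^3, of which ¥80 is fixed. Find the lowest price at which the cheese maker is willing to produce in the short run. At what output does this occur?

¥8 per unit, at y = 8

Short-run supply begins at min AVC. From VC = 72y - 16y^2 + y^3, AVC = 72 - 16y + y^2.
dAVC/dy = -16 + 2y = 0 gives y = 8. min AVC = 72 - 16·8 + 8^2 = 8.
The firm shuts down for any P below ¥8.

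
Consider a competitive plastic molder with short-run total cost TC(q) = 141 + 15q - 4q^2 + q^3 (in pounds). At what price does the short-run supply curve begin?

£11 per unit

The shutdown price is the minimum of AVC. VC = 15q - 4q^2 + q^3, so AVC = 15 - 4q + q^2.
At the minimum of AVC, MC = AVC. MC = 15 - 8q + 3q^2; setting MC = AVC gives 2q^2 - 4q = 0, so q = 2. min AVC = 11.
The firm shuts down for any P below £11.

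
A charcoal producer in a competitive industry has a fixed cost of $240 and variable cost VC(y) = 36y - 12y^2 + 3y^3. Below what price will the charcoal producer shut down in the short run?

$24 per unit

The shutdown price is the minimum of AVC. VC = 36y - 12y^2 + 3y^3, so AVC = 36 - 12y + 3y^2.
dAVC/dy = -12 + 6y = 0 gives y = 2. min AVC = 36 - 12·2 + 3·2^2 = 24.
So the shutdown price is $24.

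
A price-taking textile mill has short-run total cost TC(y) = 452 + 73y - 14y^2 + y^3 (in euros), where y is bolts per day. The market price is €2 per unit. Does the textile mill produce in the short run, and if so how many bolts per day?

Shut down

From TC, MC = TC'(y) = 73 - 28y + 3y^2 and AVC = VC/y = 73 - 14y + y^2.
The AVC parabola has its vertex at y = 14/2 = 7, where AVC = 73 - 14·7 + 7^2 = €24.
With P < min AVC (€2 < €24), every unit sold adds to the loss.
Best response: produce nothing and absorb the €452 fixed cost.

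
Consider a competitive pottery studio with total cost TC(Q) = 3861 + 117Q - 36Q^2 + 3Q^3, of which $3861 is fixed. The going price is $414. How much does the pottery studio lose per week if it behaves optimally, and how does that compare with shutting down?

AVC = 117 - 36Q + 3Q^2 has its minimum $9 at Q = 6; price $414 clears that bar, so the firm operates.
With MC = 117 - 72Q + 9Q^2, P = MC on the upward-sloping part at Q* = 11.
TR = 414·11 = 4554. TC = 3861 + 924 = 4785. Profit = 4554 − 4785 = -$231.
Shutting down would mean losing the fixed cost of $3861, so operating at a loss of $231 is better by $3630.

Profit = -$231 at Q = 11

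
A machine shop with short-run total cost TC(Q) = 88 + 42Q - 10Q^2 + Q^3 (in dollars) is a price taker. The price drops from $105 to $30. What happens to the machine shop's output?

Output falls from 9 to 6

AVC = 42 - 10Q + Q^2, minimized at Q = 5 where min AVC = $17. MC = 42 - 20Q + 3Q^2.
At P = $105 ≥ min AVC, set P = MC on the rising branch: Q = 9.
At P = $30 ≥ min AVC, set P = MC: Q = 6. The firm stays open but cuts output.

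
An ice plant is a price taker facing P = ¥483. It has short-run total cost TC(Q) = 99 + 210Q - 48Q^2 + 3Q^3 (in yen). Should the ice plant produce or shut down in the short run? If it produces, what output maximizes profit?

From TC, MC = TC'(Q) = 210 - 96Q + 9Q^2 and AVC = VC/Q = 210 - 48Q + 3Q^2.
The AVC parabola has its vertex at Q = 48/6 = 8, where AVC = 210 - 48·8 + 3·8^2 = ¥18.
Since P = ¥483 ≥ min AVC = ¥18, price covers variable cost and the firm should produce.
P = MC gives -273 - 96Q + 9Q^2 = 0, with roots -7/3 and 13. Take the larger (rising MC): Q* = 13.
Check: AVC at Q = 13 is ¥93 ≤ P, so revenue covers variable cost.
Profit = P·Q − TC = 483·13 − 1308 = ¥4971.

Produce at Q = 13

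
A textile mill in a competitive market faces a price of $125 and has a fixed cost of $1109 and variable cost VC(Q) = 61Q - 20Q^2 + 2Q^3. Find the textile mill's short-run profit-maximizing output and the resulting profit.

Profit = -$341 at Q = 8

AVC = 61 - 20Q + 2Q^2; min AVC = $11 at Q = 5. Since P = $125 ≥ min AVC, the firm produces.
With MC = 61 - 40Q + 6Q^2, P = MC on the upward-sloping part at Q* = 8.
TR = 125·8 = 1000. TC = 1109 + 232 = 1341. Profit = 1000 − 1341 = -$341.
That loss of $341 beats the $1109 the firm would lose by shutting down; producing recovers $768 of fixed cost.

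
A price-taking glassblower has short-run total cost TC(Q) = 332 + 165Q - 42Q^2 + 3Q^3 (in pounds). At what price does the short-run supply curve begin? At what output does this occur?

£18 per unit, at Q = 7

The shutdown price is the minimum of AVC. VC = 165Q - 42Q^2 + 3Q^3, so AVC = 165 - 42Q + 3Q^2.
dAVC/dQ = -42 + 6Q = 0 gives Q = 7. min AVC = 165 - 42·7 + 3·7^2 = 18.
The firm shuts down for any P below £18.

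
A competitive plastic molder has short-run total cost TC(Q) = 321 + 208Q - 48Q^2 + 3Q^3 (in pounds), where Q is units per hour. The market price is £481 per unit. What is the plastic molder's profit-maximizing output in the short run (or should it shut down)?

Produce at Q = 13

Variable cost is VC = 208Q - 48Q^2 + 3Q^3, so AVC = VC/Q = 208 - 48Q + 3Q^2 and MC = dTC/dQ = 208 - 96Q + 9Q^2.
The AVC parabola has its vertex at Q = 48/6 = 8, where AVC = 208 - 48·8 + 3·8^2 = £16.
P = £481 exceeds min AVC = £16, so the firm stays open.
Set P = MC: 481 = 208 - 96Q + 9Q^2 → -273 - 96Q + 9Q^2 = 0. The roots are Q = -7/3 and Q = 13; the profit-maximizing output is on the rising part of MC, so Q* = 13.
Check: AVC at Q = 13 is £91 ≤ P, so revenue covers variable cost.
Profit = P·Q − TC = 481·13 − 1504 = £4749.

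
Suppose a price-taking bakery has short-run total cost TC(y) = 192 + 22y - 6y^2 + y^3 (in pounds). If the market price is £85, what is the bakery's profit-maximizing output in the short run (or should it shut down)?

Variable cost is VC = 22y - 6y^2 + y^3, so AVC = VC/y = 22 - 6y + y^2 and MC = dTC/dy = 22 - 12y + 3y^2.
The AVC parabola has its vertex at y = 6/2 = 3, where AVC = 22 - 6·3 + 3^2 = £13.
P = £85 exceeds min AVC = £13, so the firm stays open.
P = MC gives -63 - 12y + 3y^2 = 0, with roots -3 and 7. Take the larger (rising MC): y* = 7.
Check: AVC at y = 7 is £29 ≤ P, so revenue covers variable cost.
Profit = P·y − TC = 85·7 − 395 = £200.

Produce at y = 7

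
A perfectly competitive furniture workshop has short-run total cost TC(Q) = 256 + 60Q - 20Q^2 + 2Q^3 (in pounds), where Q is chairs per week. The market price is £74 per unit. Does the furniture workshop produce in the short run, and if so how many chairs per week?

Variable cost is VC = 60Q - 20Q^2 + 2Q^3, so AVC = VC/Q = 60 - 20Q + 2Q^2 and MC = dTC/dQ = 60 - 40Q + 6Q^2.
AVC is minimized where dAVC/dQ = -20 + 4Q = 0, at Q = 5; min AVC = 60 - 20·5 + 2·5^2 = £10.
P = £74 exceeds min AVC = £10, so the firm stays open.
P = MC gives -14 - 40Q + 6Q^2 = 0, with roots -1/3 and 7. Take the larger (rising MC): Q* = 7.
Check: AVC at Q = 7 is £18 ≤ P, so revenue covers variable cost.
Profit = P·Q − TC = 74·7 − 382 = £136.

Produce at Q = 7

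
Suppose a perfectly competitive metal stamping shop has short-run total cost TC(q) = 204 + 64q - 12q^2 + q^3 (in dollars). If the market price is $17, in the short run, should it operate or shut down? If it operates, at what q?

Shut down

Variable cost is VC = 64q - 12q^2 + q^3, so AVC = VC/q = 64 - 12q + q^2 and MC = dTC/dq = 64 - 24q + 3q^2.
AVC is minimized where dAVC/dq = -12 + 2q = 0, at q = 6; min AVC = 64 - 12·6 + 6^2 = $28.
With P < min AVC ($17 < $28), every unit sold adds to the loss.
The firm minimizes its loss by shutting down and losing only its fixed cost of $204.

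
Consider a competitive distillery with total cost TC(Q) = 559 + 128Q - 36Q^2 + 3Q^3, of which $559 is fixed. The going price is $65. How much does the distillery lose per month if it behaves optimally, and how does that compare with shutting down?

Profit = -$265 at Q = 7

AVC = 128 - 36Q + 3Q^2 has its minimum $20 at Q = 6; price $65 clears that bar, so the firm operates.
With MC = 128 - 72Q + 9Q^2, P = MC on the upward-sloping part at Q* = 7.
TR = 65·7 = 455. TC = 559 + 161 = 720. Profit = 455 − 720 = -$265.
Shutting down would mean losing the fixed cost of $559, so operating at a loss of $265 is better by $294.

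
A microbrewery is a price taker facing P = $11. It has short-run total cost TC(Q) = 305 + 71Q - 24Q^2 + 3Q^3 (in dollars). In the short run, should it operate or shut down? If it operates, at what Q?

Shut down

Variable cost is VC = 71Q - 24Q^2 + 3Q^3, so AVC = VC/Q = 71 - 24Q + 3Q^2 and MC = dTC/dQ = 71 - 48Q + 9Q^2.
AVC hits its minimum where MC = AVC, at Q = 4, giving min AVC = 71 - 24·4 + 3·4^2 = $23.
P = $11 lies below min AVC = $23; no output level covers variable cost.
Shutting down limits the loss to fixed cost, $305.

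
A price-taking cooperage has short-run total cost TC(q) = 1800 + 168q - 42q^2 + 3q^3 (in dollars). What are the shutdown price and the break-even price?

Shutdown price = $21; break-even price = $228

AVC = 168 - 42q + 3q^2; minimized at q = 7, giving min AVC = $21. That is the shutdown price.
ATC = 1800/q + 168 - 42q + 3q^2. Setting dATC/dq = −1800/q^2 − 42 + 6q = 0 gives q = 10 (since 6·10^3 − 42·10^2 = 1800).
min ATC = 1800/10 + 168 − 42·10 + 3·10^2 = $228. That is the break-even price.
Between these two prices the firm operates at a loss; above $228 it earns a profit.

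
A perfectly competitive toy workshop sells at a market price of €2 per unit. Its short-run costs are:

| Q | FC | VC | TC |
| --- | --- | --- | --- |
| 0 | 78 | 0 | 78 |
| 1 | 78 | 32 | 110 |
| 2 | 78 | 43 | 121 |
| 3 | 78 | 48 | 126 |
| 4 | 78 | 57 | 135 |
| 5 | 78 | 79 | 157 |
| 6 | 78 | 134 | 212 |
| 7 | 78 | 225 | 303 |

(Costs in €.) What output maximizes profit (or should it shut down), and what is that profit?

Q = 0 (shut down); profit = -€78

Compute π = P·Q − TC at each output: Q=0: -78; Q=1: -108; Q=2: -117; Q=3: -120; Q=4: -127; Q=5: -147; Q=6: -200; Q=7: -289.
Profit is highest at Q = 0. Equivalently, the lowest AVC in the table is 57/4 ≈ €14.25 at Q = 4, and P = €2 falls below it — price never covers variable cost, so the firm shuts down and loses only its fixed cost.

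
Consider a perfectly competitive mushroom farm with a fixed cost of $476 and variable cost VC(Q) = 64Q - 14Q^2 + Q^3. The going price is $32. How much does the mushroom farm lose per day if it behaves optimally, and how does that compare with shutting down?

Profit = -$348 at Q = 8

AVC = 64 - 14Q + Q^2; min AVC = $15 at Q = 7. Since P = $32 ≥ min AVC, the firm produces.
With MC = 64 - 28Q + 3Q^2, P = MC on the upward-sloping part at Q* = 8.
TR = 32·8 = 256. TC = 476 + 128 = 604. Profit = 256 − 604 = -$348.
That loss of $348 beats the $476 the firm would lose by shutting down; producing recovers $128 of fixed cost.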